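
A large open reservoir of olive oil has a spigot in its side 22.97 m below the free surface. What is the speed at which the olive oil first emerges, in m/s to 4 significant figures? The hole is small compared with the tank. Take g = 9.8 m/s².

v = 21.22 m/s

The surface is effectively still and both ends are open, so ½v² = gh and v = √(2·9.8·22.97) = 21.22 m/s.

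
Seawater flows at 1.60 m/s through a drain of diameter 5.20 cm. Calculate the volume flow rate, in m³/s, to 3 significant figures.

Q = A·v = 0.00212 m² × 1.60 m/s = 0.00340 m³/s.

Q = 0.00340 m³/s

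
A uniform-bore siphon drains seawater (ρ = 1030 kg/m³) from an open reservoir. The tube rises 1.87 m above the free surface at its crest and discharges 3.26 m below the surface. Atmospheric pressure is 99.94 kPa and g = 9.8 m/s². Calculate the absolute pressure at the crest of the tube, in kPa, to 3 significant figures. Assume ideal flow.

From the surface to the outlet (both open to atmosphere, surface at rest): v = √(2g·h_out) = √(2·9.8·3.26) = 7.99 m/s.
Continuity keeps v the same throughout the tube; from surface to crest, P_atm + 0 = P_top + ½ρv² + ρg·h_top.
P_top = 99940 − ½·1030·7.99² − 1030·9.8·1.87 = 48200 Pa.

P_top = 48.2 kPa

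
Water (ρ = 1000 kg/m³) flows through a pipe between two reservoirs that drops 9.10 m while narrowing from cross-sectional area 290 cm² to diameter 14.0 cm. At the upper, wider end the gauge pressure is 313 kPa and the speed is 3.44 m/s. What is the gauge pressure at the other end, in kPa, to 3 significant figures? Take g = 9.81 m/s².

The volume flow rate is constant, so v₂ = (A₁/A₂)v₁ = (290/154)·3.44 = 6.48 m/s.
Energy conservation along the streamline gives P₂ = P₁ − ½ρ(v₂² − v₁²) − ρg(h₂ − h₁).
P₂ = 313000 + ½·1000·(3.44² − 6.48²) − 1000·9.81·(−9.10) = 313000 + (-15100) − (-89300) = 387000 Pa.

387 kPa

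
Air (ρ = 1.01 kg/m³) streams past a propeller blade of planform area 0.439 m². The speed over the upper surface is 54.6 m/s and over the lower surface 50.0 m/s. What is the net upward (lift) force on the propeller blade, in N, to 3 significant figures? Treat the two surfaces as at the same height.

From P + ½ρv² = const at equal height, P_low − P_up = ½ρ(v_up² − v_low²).
ΔP = ½·1.01·(54.6² − 50.0²) = 243 Pa.
Lift = ΔP · A = 243 × 0.439 = 107 N.

F = 107 N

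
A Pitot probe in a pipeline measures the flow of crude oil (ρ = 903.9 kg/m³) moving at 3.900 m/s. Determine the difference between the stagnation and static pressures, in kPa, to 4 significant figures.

ΔP = 6.874 kPa

The dynamic pressure equals the rise in static pressure at the stagnation point: ΔP = ½ρv².
ΔP = ½·903.9·3.900² = 6874 Pa.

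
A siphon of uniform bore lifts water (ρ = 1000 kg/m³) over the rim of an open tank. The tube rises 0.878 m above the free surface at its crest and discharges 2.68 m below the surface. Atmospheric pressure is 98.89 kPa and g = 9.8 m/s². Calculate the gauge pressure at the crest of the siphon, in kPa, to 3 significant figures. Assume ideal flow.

Bernoulli surface→outlet gives ½v² = g·h_out, so v = √(2·9.8·2.68) = 7.25 m/s.
Continuity keeps v the same throughout the tube; from surface to crest, P_atm + 0 = P_top + ½ρv² + ρg·h_top.
P_top = 98890 − ½·1000·7.25² − 1000·9.8·0.878 = 64000 Pa. So P_gauge = P_top − P_atm = -34900 Pa.

P_gauge ≈ -34.9 kPa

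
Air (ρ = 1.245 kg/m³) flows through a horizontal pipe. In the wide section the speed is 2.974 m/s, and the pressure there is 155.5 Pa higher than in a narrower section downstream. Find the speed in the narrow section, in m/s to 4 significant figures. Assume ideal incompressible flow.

v₂ = 16.08 m/s

Along the level pipe P + ½ρv² is conserved, hence v₂² = v₁² + 2(P₁ − P₂)/ρ.
v₂ = √(2.974² + 2·155.5/1.245) = √(8.845 + 249.8) = 16.08 m/s.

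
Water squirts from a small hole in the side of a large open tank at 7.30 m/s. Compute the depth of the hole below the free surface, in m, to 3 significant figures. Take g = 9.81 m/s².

Torricelli: v = √(2gh), so h = v²/(2g).
h = 7.30²/(2·9.81) = 53.3/19.62 = 2.72 m.

h ≈ 2.72 m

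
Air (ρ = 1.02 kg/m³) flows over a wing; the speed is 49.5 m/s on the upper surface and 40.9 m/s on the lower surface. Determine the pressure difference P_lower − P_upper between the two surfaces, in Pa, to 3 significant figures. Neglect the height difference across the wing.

With negligible Δh, P + ½ρv² is constant, so P_low − P_up = ½ρ(v_up² − v_low²).
ΔP = ½·1.02·(49.5² − 40.9²) = 396 Pa.

ΔP = 396 Pa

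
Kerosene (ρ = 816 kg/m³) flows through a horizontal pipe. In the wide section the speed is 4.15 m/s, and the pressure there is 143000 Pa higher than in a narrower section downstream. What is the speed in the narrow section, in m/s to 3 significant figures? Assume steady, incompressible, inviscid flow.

19.2 m/s

Along the level pipe P + ½ρv² is conserved, hence v₂² = v₁² + 2(P₁ − P₂)/ρ.
v₂ = √(4.15² + 2·143000/816) = √(17.2 + 350) = 19.2 m/s.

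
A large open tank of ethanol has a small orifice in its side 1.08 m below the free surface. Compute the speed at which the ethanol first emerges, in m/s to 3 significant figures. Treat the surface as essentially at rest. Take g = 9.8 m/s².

v ≈ 4.60 m/s

With the surface at rest and both surface and jet at atmospheric pressure, Bernoulli gives ρg h = ½ρv², so v = √(2gh) = √(2·9.8·1.08) = 4.60 m/s.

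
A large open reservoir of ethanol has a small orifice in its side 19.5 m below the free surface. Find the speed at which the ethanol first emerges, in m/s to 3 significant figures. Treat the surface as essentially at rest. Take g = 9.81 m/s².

v ≈ 19.6 m/s

The surface is effectively still and both ends are open, so ½v² = gh and v = √(2·9.81·19.5) = 19.6 m/s.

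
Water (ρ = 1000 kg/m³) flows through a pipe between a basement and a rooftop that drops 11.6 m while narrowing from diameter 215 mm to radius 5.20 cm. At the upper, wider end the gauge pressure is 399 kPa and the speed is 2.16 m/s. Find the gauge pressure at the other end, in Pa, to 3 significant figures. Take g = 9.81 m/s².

The volume flow rate is constant, so v₂ = (A₁/A₂)v₁ = (363/84.9)·2.16 = 9.23 m/s.
Bernoulli: P₁ + ½ρv₁² + ρg h₁ = P₂ + ½ρv₂² + ρg h₂, so P₂ = P₁ + ½ρ(v₁² − v₂²) − ρg(h₂ − h₁).
P₂ = 399000 + ½·1000·(2.16² − 9.23²) − 1000·9.81·(−11.6) = 399000 + (-40300) − (-114000) = 473000 Pa.

P₂ ≈ 473000 Pa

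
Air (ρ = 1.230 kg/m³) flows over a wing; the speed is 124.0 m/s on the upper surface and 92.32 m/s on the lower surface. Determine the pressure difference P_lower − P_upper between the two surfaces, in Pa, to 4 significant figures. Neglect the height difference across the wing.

ΔP = 4215 Pa

Bernoulli (same height): P_lower − P_upper = ½ρ(v_upper² − v_lower²).
ΔP = ½·1.230·(124.0² − 92.32²) = 4215 Pa.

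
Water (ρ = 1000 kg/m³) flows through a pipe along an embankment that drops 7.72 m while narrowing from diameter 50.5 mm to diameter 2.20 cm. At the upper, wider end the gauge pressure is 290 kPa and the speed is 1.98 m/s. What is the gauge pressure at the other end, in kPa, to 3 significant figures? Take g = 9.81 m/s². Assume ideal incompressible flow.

Mass conservation (A₁v₁ = A₂v₂) gives v₂ = 1.98 × 20.0/3.80 = 10.4 m/s.
Applying Bernoulli between the two ends and solving for P₂: P₂ = P₁ + ½ρ(v₁² − v₂²) − ρgΔh.
P₂ = 290000 + ½·1000·(1.98² − 10.4²) − 1000·9.81·(−7.72) = 290000 + (-52500) − (-75700) = 313000 Pa.

313 kPa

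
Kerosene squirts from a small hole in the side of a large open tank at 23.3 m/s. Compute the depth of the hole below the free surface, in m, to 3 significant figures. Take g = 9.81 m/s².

h ≈ 27.7 m

Inverting v = √(2gh) gives h = v² / 2g.
h = 23.3²/(2·9.81) = 543/19.62 = 27.7 m.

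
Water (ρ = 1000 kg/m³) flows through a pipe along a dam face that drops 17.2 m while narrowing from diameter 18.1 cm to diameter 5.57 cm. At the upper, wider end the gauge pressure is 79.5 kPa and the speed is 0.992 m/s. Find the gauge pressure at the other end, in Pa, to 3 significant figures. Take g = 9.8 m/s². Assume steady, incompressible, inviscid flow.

P₂ = 194000 Pa

The volume flow rate is constant, so v₂ = (A₁/A₂)v₁ = (257/24.4)·0.992 = 10.5 m/s.
Bernoulli: P₁ + ½ρv₁² + ρg h₁ = P₂ + ½ρv₂² + ρg h₂, so P₂ = P₁ + ½ρ(v₁² − v₂²) − ρg(h₂ − h₁).
P₂ = 79500 + ½·1000·(0.992² − 10.5²) − 1000·9.8·(−17.2) = 79500 + (-54400) − (-169000) = 194000 Pa.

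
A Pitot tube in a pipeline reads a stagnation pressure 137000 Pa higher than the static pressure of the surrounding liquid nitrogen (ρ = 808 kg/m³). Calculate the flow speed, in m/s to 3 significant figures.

v = 18.4 m/s

The dynamic pressure equals the rise in static pressure at the stagnation point: ΔP = ½ρv².
v = √(2ΔP/ρ) = √(2·137000/808) = 18.4 m/s.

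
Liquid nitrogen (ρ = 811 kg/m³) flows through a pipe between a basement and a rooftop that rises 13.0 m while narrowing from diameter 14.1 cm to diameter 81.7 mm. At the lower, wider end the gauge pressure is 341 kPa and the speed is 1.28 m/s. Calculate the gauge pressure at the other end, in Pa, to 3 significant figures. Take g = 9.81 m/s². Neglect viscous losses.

The volume flow rate is constant, so v₂ = (A₁/A₂)v₁ = (156/52.4)·1.28 = 3.81 m/s.
Bernoulli: P₁ + ½ρv₁² + ρg h₁ = P₂ + ½ρv₂² + ρg h₂, so P₂ = P₁ + ½ρ(v₁² − v₂²) − ρg(h₂ − h₁).
P₂ = 341000 + ½·811·(1.28² − 3.81²) − 811·9.81·(+13.0) = 341000 + (-5230) − (103000) = 232000 Pa.

P₂ ≈ 232000 Pa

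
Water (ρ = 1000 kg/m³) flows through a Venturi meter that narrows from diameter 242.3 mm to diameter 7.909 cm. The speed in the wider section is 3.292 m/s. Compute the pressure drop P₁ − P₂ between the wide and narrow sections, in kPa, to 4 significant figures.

By continuity, v₂ = v₁·A₁/A₂ = 3.292·(461.1/49.13) = 30.90 m/s.
With no height change, Bernoulli's equation is P₁ + ½ρv₁² = P₂ + ½ρv₂².
P₁ − P₂ = ½·1000·(30.90² − 3.292²) = ½·1000·943.8 = 471900 Pa.

ΔP ≈ 471.9 kPa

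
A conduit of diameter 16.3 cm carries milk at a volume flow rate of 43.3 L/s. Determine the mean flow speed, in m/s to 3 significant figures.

Q = 43.3 L/s = 0.0433 m³/s.
v = Q/A = 0.0433 / 0.0209 = 2.08 m/s.

2.08 m/s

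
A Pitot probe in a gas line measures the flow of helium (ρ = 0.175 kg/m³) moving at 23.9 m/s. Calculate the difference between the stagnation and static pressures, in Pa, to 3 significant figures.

50.0 Pa

At the stagnation point the flow is brought to rest, so Bernoulli gives P_stag − P_static = ½ρv².
ΔP = ½·0.175·23.9² = 50.0 Pa.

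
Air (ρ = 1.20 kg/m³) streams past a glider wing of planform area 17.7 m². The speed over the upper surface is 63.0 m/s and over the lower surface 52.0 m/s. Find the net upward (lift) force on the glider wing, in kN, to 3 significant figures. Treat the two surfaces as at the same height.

From P + ½ρv² = const at equal height, P_low − P_up = ½ρ(v_up² − v_low²).
ΔP = ½·1.20·(63.0² − 52.0²) = 759 Pa.
Lift = ΔP · A = 759 × 17.7 = 13400 N.

F ≈ 13.4 kN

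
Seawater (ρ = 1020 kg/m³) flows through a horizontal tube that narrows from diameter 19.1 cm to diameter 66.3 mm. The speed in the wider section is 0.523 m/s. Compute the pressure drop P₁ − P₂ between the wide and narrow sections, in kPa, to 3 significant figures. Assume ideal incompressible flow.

Mass conservation (A₁v₁ = A₂v₂) gives v₂ = 0.523 × 287/34.5 = 4.34 m/s.
Bernoulli (h₁ = h₂): P₁ − P₂ = ½ρ(v₂² − v₁²).
P₁ − P₂ = ½·1020·(4.34² − 0.523²) = ½·1020·18.6 = 9470 Pa.

ΔP ≈ 9.47 kPa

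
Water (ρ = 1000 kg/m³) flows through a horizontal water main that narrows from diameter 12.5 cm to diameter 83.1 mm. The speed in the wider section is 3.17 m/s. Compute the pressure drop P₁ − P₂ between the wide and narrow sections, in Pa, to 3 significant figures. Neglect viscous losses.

Continuity gives A₁v₁ = A₂v₂, so v₂ = (123 cm²)/(54.2 cm²) × 3.17 m/s = 7.17 m/s.
Bernoulli (h₁ = h₂): P₁ − P₂ = ½ρ(v₂² − v₁²).
P₁ − P₂ = ½·1000·(7.17² − 3.17²) = ½·1000·41.4 = 20700 Pa.

ΔP = 20700 Pa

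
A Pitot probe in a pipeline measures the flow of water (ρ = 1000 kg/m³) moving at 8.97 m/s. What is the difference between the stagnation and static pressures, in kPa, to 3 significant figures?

ΔP = 40.2 kPa

Bernoulli between the free stream and the stagnation point: ½ρv² = P_stag − P_static.
ΔP = ½·1000·8.97² = 40200 Pa.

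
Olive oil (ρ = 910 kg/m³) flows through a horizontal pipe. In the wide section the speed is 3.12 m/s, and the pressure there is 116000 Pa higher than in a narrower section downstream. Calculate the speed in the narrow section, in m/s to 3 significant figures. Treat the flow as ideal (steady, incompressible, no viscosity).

Horizontal Bernoulli: P₁ + ½ρv₁² = P₂ + ½ρv₂², so v₂² = v₁² + 2(P₁ − P₂)/ρ.
v₂ = √(3.12² + 2·116000/910) = √(9.73 + 255) = 16.3 m/s.

v₂ = 16.3 m/s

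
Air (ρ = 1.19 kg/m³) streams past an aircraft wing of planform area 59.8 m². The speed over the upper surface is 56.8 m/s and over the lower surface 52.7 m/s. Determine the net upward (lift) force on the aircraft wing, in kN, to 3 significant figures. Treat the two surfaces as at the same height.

From P + ½ρv² = const at equal height, P_low − P_up = ½ρ(v_up² − v_low²).
ΔP = ½·1.19·(56.8² − 52.7²) = 267 Pa.
Lift = ΔP · A = 267 × 59.8 = 16000 N.

F ≈ 16.0 kN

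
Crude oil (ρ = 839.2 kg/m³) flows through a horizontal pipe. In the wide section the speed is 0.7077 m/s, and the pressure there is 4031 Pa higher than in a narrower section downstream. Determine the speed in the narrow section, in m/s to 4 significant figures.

Horizontal Bernoulli: P₁ + ½ρv₁² = P₂ + ½ρv₂², so v₂² = v₁² + 2(P₁ − P₂)/ρ.
v₂ = √(0.7077² + 2·4031/839.2) = √(0.5008 + 9.607) = 3.179 m/s.

v₂ ≈ 3.179 m/s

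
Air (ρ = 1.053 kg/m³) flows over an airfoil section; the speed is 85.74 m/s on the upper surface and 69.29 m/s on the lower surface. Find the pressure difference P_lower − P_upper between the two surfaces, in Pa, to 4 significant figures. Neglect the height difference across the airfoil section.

Bernoulli (same height): P_lower − P_upper = ½ρ(v_upper² − v_lower²).
ΔP = ½·1.053·(85.74² − 69.29²) = 1343 Pa.

1343 Pa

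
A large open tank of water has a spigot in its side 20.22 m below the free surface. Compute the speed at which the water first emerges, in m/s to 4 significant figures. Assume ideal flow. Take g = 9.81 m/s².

Bernoulli from surface to hole (P equal, v_surface ≈ 0): v = √(2gh) = √(2×9.81×20.22) = 19.92 m/s.

v ≈ 19.92 m/s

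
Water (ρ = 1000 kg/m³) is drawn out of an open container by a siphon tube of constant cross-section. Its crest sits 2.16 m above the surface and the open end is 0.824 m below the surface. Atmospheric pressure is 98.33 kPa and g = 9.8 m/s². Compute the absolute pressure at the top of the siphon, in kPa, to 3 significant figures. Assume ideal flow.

69.1 kPa

Bernoulli surface→outlet gives ½v² = g·h_out, so v = √(2·9.8·0.824) = 4.02 m/s.
The bore is uniform, so the speed at the crest is the same v. Bernoulli surface→crest: P_atm = P_top + ½ρv² + ρg·h_top.
P_top = 98330 − ½·1000·4.02² − 1000·9.8·2.16 = 69100 Pa.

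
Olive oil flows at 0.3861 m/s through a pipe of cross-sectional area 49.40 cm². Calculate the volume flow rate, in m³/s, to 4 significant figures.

0.001907 m³/s

Q = A·v = 0.004940 m² × 0.3861 m/s = 0.001907 m³/s.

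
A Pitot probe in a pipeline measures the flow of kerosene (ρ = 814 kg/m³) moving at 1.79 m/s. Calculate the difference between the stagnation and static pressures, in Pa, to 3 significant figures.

ΔP ≈ 1300 Pa

At the stagnation point the flow is brought to rest, so Bernoulli gives P_stag − P_static = ½ρv².
ΔP = ½·814·1.79² = 1300 Pa.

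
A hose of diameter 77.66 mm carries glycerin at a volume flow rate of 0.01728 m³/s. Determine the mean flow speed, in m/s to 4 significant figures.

3.648 m/s

Q = 0.01728 m³/s = 0.01728 m³/s.
v = Q/A = 0.01728 / 0.004737 = 3.648 m/s.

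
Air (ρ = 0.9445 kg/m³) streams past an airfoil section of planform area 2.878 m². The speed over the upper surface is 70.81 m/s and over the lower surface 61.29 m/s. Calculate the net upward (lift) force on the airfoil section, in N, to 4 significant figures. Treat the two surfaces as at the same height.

1709 N

From P + ½ρv² = const at equal height, P_low − P_up = ½ρ(v_up² − v_low²).
ΔP = ½·0.9445·(70.81² − 61.29²) = 593.9 Pa.
Lift = ΔP · A = 593.9 × 2.878 = 1709 N.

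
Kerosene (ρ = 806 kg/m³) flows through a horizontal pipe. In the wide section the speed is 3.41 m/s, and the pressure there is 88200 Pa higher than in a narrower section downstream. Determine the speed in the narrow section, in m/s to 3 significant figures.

v₂ ≈ 15.2 m/s

With h₁ = h₂, rearranging Bernoulli gives v₂ = √(v₁² + 2ΔP/ρ).
v₂ = √(3.41² + 2·88200/806) = √(11.6 + 219) = 15.2 m/s.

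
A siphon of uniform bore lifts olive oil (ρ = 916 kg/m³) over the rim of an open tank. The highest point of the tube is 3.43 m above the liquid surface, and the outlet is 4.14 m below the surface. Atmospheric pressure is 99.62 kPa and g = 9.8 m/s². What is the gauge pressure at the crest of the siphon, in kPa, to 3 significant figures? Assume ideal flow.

Bernoulli surface→outlet gives ½v² = g·h_out, so v = √(2·9.8·4.14) = 9.01 m/s.
Continuity keeps v the same throughout the tube; from surface to crest, P_atm + 0 = P_top + ½ρv² + ρg·h_top.
P_top = 99620 − ½·916·9.01² − 916·9.8·3.43 = 31700 Pa. So P_gauge = P_top − P_atm = -68000 Pa.

-68.0 kPa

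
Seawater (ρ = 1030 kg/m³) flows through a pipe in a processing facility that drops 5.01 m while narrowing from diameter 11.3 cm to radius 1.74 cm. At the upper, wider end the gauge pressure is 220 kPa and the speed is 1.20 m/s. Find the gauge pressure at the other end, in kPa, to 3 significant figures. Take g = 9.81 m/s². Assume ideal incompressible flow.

Mass conservation (A₁v₁ = A₂v₂) gives v₂ = 1.20 × 100/9.51 = 12.7 m/s.
Energy conservation along the streamline gives P₂ = P₁ − ½ρ(v₂² − v₁²) − ρg(h₂ − h₁).
P₂ = 220000 + ½·1030·(1.20² − 12.7²) − 1030·9.81·(−5.01) = 220000 + (-81700) − (-50600) = 189000 Pa.

P₂ ≈ 189 kPa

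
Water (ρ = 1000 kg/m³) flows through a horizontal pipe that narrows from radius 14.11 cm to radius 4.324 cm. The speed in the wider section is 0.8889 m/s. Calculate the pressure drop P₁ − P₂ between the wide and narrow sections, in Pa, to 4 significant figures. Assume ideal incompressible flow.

The volume flow rate is constant, so v₂ = (A₁/A₂)v₁ = (625.5/58.74)·0.8889 = 9.465 m/s.
The pipe is horizontal, so Bernoulli reduces to P₁ + ½ρv₁² = P₂ + ½ρv₂².
P₁ − P₂ = ½·1000·(9.465² − 0.8889²) = ½·1000·88.80 = 44400 Pa.

ΔP = 44400 Pa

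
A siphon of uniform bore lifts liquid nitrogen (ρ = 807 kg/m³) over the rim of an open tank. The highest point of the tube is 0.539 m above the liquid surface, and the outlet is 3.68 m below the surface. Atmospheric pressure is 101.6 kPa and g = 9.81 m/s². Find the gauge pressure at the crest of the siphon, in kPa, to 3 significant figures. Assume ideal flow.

The outlet speed comes from Torricelli: v = √(2g·3.68) = 8.50 m/s.
The bore is uniform, so the speed at the crest is the same v. Bernoulli surface→crest: P_atm = P_top + ½ρv² + ρg·h_top.
P_top = 101600 − ½·807·8.50² − 807·9.81·0.539 = 68200 Pa. So P_gauge = P_top − P_atm = -33400 Pa.

P_gauge ≈ -33.4 kPa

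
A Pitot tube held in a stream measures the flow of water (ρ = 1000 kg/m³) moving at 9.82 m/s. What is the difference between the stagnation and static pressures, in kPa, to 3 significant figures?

ΔP ≈ 48.2 kPa

Bernoulli between the free stream and the stagnation point: ½ρv² = P_stag − P_static.
ΔP = ½·1000·9.82² = 48200 Pa.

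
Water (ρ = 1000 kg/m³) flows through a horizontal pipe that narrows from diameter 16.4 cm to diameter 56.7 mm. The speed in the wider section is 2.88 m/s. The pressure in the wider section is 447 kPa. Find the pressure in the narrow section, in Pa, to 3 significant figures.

P₂ ≈ 161000 Pa

The volume flow rate is constant, so v₂ = (A₁/A₂)v₁ = (211/25.2)·2.88 = 24.1 m/s.
Along the horizontal streamline, P + ½ρv² is constant.
P₂ = P₁ − ½ρ(v₂² − v₁²) = 447000 − ½·1000·(24.1² − 2.88²) = 447000 − 286000 = 161000 Pa.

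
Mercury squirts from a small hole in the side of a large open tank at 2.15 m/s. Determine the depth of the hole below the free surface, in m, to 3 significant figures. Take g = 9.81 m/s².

h ≈ 0.236 m

For a small hole in a large open tank, ½v² = gh, giving h = v²/(2g).
h = 2.15²/(2·9.81) = 4.62/19.62 = 0.236 m.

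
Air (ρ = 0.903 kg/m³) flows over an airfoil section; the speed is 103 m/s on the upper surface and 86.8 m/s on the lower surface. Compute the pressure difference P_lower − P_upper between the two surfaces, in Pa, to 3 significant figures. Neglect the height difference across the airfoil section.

ΔP ≈ 1390 Pa

Bernoulli (same height): P_lower − P_upper = ½ρ(v_upper² − v_lower²).
ΔP = ½·0.903·(103² − 86.8²) = 1390 Pa.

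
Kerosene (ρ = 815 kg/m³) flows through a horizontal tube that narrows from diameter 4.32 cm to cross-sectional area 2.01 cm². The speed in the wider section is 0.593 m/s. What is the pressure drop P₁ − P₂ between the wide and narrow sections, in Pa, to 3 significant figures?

7480 Pa

By continuity, v₂ = v₁·A₁/A₂ = 0.593·(14.7/2.01) = 4.32 m/s.
With no height change, Bernoulli's equation is P₁ + ½ρv₁² = P₂ + ½ρv₂².
P₁ − P₂ = ½·815·(4.32² − 0.593²) = ½·815·18.3 = 7480 Pa.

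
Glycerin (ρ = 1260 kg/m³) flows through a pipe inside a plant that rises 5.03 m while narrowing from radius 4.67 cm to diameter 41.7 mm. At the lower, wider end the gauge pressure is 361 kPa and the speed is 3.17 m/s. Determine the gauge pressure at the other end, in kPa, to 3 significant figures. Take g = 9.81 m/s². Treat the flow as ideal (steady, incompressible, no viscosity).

Continuity gives A₁v₁ = A₂v₂, so v₂ = (68.5 cm²)/(13.7 cm²) × 3.17 m/s = 15.9 m/s.
Applying Bernoulli between the two ends and solving for P₂: P₂ = P₁ + ½ρ(v₁² − v₂²) − ρgΔh.
P₂ = 361000 + ½·1260·(3.17² − 15.9²) − 1260·9.81·(+5.03) = 361000 + (-153000) − (62200) = 146000 Pa.

P₂ ≈ 146 kPa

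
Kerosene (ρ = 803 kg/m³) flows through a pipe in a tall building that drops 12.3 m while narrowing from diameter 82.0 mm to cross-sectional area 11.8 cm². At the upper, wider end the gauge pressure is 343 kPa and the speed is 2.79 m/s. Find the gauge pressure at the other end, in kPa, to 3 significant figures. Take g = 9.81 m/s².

By continuity, v₂ = v₁·A₁/A₂ = 2.79·(52.8/11.8) = 12.5 m/s.
Energy conservation along the streamline gives P₂ = P₁ − ½ρ(v₂² − v₁²) − ρg(h₂ − h₁).
P₂ = 343000 + ½·803·(2.79² − 12.5²) − 803·9.81·(−12.3) = 343000 + (-59500) − (-96900) = 380000 Pa.

380 kPa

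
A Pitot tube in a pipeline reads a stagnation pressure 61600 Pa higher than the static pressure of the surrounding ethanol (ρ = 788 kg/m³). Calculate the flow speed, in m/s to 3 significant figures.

Bernoulli between the free stream and the stagnation point: ½ρv² = P_stag − P_static.
v = √(2ΔP/ρ) = √(2·61600/788) = 12.5 m/s.

v ≈ 12.5 m/s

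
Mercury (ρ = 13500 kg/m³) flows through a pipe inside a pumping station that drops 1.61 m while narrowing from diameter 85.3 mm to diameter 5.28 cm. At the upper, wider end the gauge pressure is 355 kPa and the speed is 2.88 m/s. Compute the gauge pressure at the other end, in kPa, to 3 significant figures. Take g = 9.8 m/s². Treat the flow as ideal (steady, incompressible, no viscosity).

The volume flow rate is constant, so v₂ = (A₁/A₂)v₁ = (57.1/21.9)·2.88 = 7.52 m/s.
Applying Bernoulli between the two ends and solving for P₂: P₂ = P₁ + ½ρ(v₁² − v₂²) − ρgΔh.
P₂ = 355000 + ½·13500·(2.88² − 7.52²) − 13500·9.8·(−1.61) = 355000 + (-325000) − (-213000) = 243000 Pa.

P₂ = 243 kPa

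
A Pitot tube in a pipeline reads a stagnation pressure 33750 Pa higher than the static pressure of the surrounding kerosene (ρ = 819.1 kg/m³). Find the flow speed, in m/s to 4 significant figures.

At the stagnation point the flow is brought to rest, so Bernoulli gives P_stag − P_static = ½ρv².
v = √(2ΔP/ρ) = √(2·33750/819.1) = 9.078 m/s.

v ≈ 9.078 m/s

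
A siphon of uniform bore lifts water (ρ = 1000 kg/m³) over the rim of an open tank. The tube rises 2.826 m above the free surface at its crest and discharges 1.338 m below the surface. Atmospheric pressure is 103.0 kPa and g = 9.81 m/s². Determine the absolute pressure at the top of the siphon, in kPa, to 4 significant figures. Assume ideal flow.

The outlet speed comes from Torricelli: v = √(2g·1.338) = 5.124 m/s.
With constant cross-section the crest speed equals v; applying Bernoulli from the surface up to the crest, P_top = P_atm − ½ρv² − ρg·h_top.
P_top = 103000 − ½·1000·5.124² − 1000·9.81·2.826 = 62150 Pa.

P_top ≈ 62.15 kPa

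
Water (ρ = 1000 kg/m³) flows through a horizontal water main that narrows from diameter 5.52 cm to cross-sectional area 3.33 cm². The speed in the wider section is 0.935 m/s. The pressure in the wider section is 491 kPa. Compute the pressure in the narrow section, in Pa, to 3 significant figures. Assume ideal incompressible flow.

469000 Pa

The volume flow rate is constant, so v₂ = (A₁/A₂)v₁ = (23.9/3.33)·0.935 = 6.72 m/s.
Bernoulli (h₁ = h₂): P₁ − P₂ = ½ρ(v₂² − v₁²).
P₂ = P₁ − ½ρ(v₂² − v₁²) = 491000 − ½·1000·(6.72² − 0.935²) = 491000 − 22100 = 469000 Pa.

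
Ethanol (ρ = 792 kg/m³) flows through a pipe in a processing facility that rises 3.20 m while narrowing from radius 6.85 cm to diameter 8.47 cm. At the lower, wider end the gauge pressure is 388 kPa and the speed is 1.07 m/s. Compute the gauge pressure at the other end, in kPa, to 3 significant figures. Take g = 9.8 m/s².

P₂ = 361 kPa

By continuity, v₂ = v₁·A₁/A₂ = 1.07·(147/56.3) = 2.80 m/s.
Bernoulli: P₁ + ½ρv₁² + ρg h₁ = P₂ + ½ρv₂² + ρg h₂, so P₂ = P₁ + ½ρ(v₁² − v₂²) − ρg(h₂ − h₁).
P₂ = 388000 + ½·792·(1.07² − 2.80²) − 792·9.8·(+3.20) = 388000 + (-2650) − (24800) = 361000 Pa.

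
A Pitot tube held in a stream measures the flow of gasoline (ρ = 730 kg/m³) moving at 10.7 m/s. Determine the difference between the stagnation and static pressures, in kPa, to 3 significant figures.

Bernoulli between the free stream and the stagnation point: ½ρv² = P_stag − P_static.
ΔP = ½·730·10.7² = 41800 Pa.

41.8 kPa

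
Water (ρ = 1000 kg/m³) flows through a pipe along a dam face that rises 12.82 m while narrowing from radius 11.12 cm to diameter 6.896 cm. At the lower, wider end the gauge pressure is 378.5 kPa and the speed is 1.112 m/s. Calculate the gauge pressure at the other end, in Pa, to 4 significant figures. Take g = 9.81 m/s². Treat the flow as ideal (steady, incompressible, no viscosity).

P₂ ≈ 186500 Pa

The volume flow rate is constant, so v₂ = (A₁/A₂)v₁ = (388.5/37.35)·1.112 = 11.57 m/s.
Bernoulli: P₁ + ½ρv₁² + ρg h₁ = P₂ + ½ρv₂² + ρg h₂, so P₂ = P₁ + ½ρ(v₁² − v₂²) − ρg(h₂ − h₁).
P₂ = 378500 + ½·1000·(1.112² − 11.57²) − 1000·9.81·(+12.82) = 378500 + (-66270) − (125800) = 186500 Pa.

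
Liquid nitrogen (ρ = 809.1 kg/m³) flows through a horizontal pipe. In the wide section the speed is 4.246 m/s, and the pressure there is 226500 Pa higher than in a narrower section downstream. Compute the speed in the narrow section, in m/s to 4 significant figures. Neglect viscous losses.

24.04 m/s

Horizontal Bernoulli: P₁ + ½ρv₁² = P₂ + ½ρv₂², so v₂² = v₁² + 2(P₁ − P₂)/ρ.
v₂ = √(4.246² + 2·226500/809.1) = √(18.03 + 559.9) = 24.04 m/s.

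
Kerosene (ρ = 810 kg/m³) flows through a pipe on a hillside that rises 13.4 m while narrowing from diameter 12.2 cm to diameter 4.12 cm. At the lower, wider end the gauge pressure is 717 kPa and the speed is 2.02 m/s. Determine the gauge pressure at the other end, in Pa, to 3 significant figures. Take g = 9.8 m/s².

P₂ ≈ 485000 Pa

The volume flow rate is constant, so v₂ = (A₁/A₂)v₁ = (117/13.3)·2.02 = 17.7 m/s.
Applying Bernoulli between the two ends and solving for P₂: P₂ = P₁ + ½ρ(v₁² − v₂²) − ρgΔh.
P₂ = 717000 + ½·810·(2.02² − 17.7²) − 810·9.8·(+13.4) = 717000 + (-125000) − (106000) = 485000 Pa.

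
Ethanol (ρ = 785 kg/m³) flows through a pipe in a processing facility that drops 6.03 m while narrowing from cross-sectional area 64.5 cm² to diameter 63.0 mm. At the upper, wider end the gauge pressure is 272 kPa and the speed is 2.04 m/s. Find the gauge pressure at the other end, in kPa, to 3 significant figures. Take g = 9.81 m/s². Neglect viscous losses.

Continuity gives A₁v₁ = A₂v₂, so v₂ = (64.5 cm²)/(31.2 cm²) × 2.04 m/s = 4.22 m/s.
Applying Bernoulli between the two ends and solving for P₂: P₂ = P₁ + ½ρ(v₁² − v₂²) − ρgΔh.
P₂ = 272000 + ½·785·(2.04² − 4.22²) − 785·9.81·(−6.03) = 272000 + (-5360) − (-46400) = 313000 Pa.

P₂ = 313 kPa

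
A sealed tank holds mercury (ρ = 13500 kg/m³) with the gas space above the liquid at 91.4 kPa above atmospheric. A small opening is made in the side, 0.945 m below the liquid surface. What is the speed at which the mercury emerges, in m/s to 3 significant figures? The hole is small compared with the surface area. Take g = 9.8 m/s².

v ≈ 5.66 m/s

Take point 1 at the surface (v₁ ≈ 0) and point 2 at the hole (at atmospheric pressure). Bernoulli: P₁ + ρg h = P_atm + ½ρv₂².
With P₁ − P_atm = 91400 Pa, v₂ = √(2gh + 2ΔP/ρ) = √(2·9.8·0.945 + 2·91400/13500) = 5.66 m/s.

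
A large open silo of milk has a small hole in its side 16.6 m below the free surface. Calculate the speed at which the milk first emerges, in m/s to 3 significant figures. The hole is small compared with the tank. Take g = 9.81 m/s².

v ≈ 18.0 m/s

Torricelli's result v = √(2gh) gives v = √(2·9.81·16.6) = 18.0 m/s.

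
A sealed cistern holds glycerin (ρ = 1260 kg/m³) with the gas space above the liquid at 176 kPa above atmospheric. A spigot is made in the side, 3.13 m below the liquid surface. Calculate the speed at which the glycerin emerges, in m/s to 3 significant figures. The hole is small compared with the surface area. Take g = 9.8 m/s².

Take point 1 at the surface (v₁ ≈ 0) and point 2 at the hole (at atmospheric pressure). Bernoulli: P₁ + ρg h = P_atm + ½ρv₂².
With P₁ − P_atm = 176000 Pa, v₂ = √(2gh + 2ΔP/ρ) = √(2·9.8·3.13 + 2·176000/1260) = 18.5 m/s.

18.5 m/s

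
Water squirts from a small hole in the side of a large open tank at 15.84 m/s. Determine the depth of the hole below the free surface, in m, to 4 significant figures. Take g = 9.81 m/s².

For a small hole in a large open tank, ½v² = gh, giving h = v²/(2g).
h = 15.84²/(2·9.81) = 250.9/19.62 = 12.79 m.

h ≈ 12.79 m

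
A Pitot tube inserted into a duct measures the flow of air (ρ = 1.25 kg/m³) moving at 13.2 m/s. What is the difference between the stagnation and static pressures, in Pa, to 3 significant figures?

ΔP = 109 Pa

Bernoulli between the free stream and the stagnation point: ½ρv² = P_stag − P_static.
ΔP = ½·1.25·13.2² = 109 Pa.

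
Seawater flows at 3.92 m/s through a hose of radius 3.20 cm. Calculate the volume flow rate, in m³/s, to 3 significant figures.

Q = A·v = 0.00322 m² × 3.92 m/s = 0.0126 m³/s.

Q ≈ 0.0126 m³/s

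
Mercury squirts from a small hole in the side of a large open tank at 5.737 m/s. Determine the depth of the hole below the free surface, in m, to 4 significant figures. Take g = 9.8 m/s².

h = 1.679 m

Inverting v = √(2gh) gives h = v² / 2g.
h = 5.737²/(2·9.8) = 32.91/19.60 = 1.679 m.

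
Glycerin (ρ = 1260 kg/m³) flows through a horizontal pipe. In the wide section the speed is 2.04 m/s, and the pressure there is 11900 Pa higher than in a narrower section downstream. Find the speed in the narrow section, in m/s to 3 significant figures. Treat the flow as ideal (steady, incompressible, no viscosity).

With h₁ = h₂, rearranging Bernoulli gives v₂ = √(v₁² + 2ΔP/ρ).
v₂ = √(2.04² + 2·11900/1260) = √(4.16 + 18.9) = 4.80 m/s.

v₂ = 4.80 m/s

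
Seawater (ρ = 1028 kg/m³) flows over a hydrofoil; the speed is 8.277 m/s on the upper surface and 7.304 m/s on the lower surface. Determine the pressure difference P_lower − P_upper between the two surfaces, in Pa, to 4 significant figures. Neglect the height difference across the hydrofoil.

With negligible Δh, P + ½ρv² is constant, so P_low − P_up = ½ρ(v_up² − v_low²).
ΔP = ½·1028·(8.277² − 7.304²) = 7792 Pa.

ΔP ≈ 7792 Pa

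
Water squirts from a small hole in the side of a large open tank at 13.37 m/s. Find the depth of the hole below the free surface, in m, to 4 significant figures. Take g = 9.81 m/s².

9.111 m

Torricelli: v = √(2gh), so h = v²/(2g).
h = 13.37²/(2·9.81) = 178.8/19.62 = 9.111 m.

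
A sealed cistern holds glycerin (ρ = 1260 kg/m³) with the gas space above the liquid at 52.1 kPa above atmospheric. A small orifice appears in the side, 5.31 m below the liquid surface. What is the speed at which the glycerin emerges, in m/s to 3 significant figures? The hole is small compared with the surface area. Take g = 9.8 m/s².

13.7 m/s

Take point 1 at the surface (v₁ ≈ 0) and point 2 at the hole (at atmospheric pressure). Bernoulli: P₁ + ρg h = P_atm + ½ρv₂².
With P₁ − P_atm = 52100 Pa, v₂ = √(2gh + 2ΔP/ρ) = √(2·9.8·5.31 + 2·52100/1260) = 13.7 m/s.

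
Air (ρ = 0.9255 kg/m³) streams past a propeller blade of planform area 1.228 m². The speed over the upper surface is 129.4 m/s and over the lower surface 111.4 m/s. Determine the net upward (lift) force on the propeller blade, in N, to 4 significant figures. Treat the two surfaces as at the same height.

F = 2463 N

With equal heights on the two surfaces, Bernoulli gives P_lower − P_upper = ½ρ(v_upper² − v_lower²).
ΔP = ½·0.9255·(129.4² − 111.4²) = 2006 Pa.
Lift = ΔP · A = 2006 × 1.228 = 2463 N.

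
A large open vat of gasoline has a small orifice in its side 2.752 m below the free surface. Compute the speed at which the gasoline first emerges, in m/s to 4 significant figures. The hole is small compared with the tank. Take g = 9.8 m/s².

7.344 m/s

The surface is effectively still and both ends are open, so ½v² = gh and v = √(2·9.8·2.752) = 7.344 m/s.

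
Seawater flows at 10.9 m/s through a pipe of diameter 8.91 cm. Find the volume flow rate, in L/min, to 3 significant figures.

Q = A·v = 0.00624 m² × 10.9 m/s = 0.0680 m³/s.
Converting: 0.0680 m³/s × 60000 = 4080 L/min.

4080 L/min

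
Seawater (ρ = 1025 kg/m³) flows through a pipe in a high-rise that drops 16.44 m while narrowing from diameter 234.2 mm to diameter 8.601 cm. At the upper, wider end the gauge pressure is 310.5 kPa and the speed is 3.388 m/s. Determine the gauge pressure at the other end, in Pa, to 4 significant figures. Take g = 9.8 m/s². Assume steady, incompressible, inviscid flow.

158100 Pa

The volume flow rate is constant, so v₂ = (A₁/A₂)v₁ = (430.8/58.10)·3.388 = 25.12 m/s.
Bernoulli: P₁ + ½ρv₁² + ρg h₁ = P₂ + ½ρv₂² + ρg h₂, so P₂ = P₁ + ½ρ(v₁² − v₂²) − ρg(h₂ − h₁).
P₂ = 310500 + ½·1025·(3.388² − 25.12²) − 1025·9.8·(−16.44) = 310500 + (-317500) − (-165100) = 158100 Pa.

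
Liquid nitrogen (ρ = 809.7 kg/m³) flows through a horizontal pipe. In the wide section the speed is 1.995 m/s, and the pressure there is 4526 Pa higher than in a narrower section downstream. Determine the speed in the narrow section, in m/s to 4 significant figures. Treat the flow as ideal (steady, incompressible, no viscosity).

With h₁ = h₂, rearranging Bernoulli gives v₂ = √(v₁² + 2ΔP/ρ).
v₂ = √(1.995² + 2·4526/809.7) = √(3.980 + 11.18) = 3.894 m/s.

v₂ = 3.894 m/s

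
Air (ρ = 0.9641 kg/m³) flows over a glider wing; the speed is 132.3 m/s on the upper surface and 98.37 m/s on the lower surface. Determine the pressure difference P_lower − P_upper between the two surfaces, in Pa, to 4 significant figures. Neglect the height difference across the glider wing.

Bernoulli (same height): P_lower − P_upper = ½ρ(v_upper² − v_lower²).
ΔP = ½·0.9641·(132.3² − 98.37²) = 3773 Pa.

ΔP ≈ 3773 Pa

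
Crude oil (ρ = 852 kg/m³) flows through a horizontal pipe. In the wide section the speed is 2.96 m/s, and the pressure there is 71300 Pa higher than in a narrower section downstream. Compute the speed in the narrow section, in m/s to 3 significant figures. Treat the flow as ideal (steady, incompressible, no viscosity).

v₂ ≈ 13.3 m/s

With h₁ = h₂, rearranging Bernoulli gives v₂ = √(v₁² + 2ΔP/ρ).
v₂ = √(2.96² + 2·71300/852) = √(8.76 + 167) = 13.3 m/s.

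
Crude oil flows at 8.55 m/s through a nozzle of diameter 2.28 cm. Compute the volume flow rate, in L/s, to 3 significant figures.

Q = A·v = 0.000408 m² × 8.55 m/s = 0.00349 m³/s.
Converting: 0.00349 m³/s × 1000 = 3.49 L/s.

Q ≈ 3.49 L/s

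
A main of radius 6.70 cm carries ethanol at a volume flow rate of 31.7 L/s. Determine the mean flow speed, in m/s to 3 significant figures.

Q = 31.7 L/s = 0.0317 m³/s.
v = Q/A = 0.0317 / 0.0141 = 2.25 m/s.

v = 2.25 m/s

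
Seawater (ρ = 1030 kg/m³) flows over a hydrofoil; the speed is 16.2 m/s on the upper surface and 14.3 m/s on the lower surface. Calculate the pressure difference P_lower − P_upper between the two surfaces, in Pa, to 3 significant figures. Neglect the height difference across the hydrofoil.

With negligible Δh, P + ½ρv² is constant, so P_low − P_up = ½ρ(v_up² − v_low²).
ΔP = ½·1030·(16.2² − 14.3²) = 29800 Pa.

ΔP ≈ 29800 Pa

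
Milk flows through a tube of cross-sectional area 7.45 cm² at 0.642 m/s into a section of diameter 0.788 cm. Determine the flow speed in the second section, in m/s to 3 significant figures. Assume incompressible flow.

By continuity, v₂ = v₁·A₁/A₂ = 0.642·(7.45/0.488) = 9.81 m/s.

v₂ ≈ 9.81 m/s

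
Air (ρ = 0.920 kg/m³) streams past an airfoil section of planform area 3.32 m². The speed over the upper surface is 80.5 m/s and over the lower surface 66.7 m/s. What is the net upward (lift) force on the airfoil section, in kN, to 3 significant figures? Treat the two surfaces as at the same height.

F ≈ 3.10 kN

The faster flow above has the lower pressure; Bernoulli (same height) gives ΔP = ½ρ(v_up² − v_low²).
ΔP = ½·0.920·(80.5² − 66.7²) = 934 Pa.
Lift = ΔP · A = 934 × 3.32 = 3100 N.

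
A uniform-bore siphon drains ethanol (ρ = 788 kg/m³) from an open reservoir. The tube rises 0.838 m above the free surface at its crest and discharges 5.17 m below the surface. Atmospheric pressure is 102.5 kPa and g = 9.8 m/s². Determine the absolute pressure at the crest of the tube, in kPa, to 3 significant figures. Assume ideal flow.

56.1 kPa

The outlet speed comes from Torricelli: v = √(2g·5.17) = 10.1 m/s.
The bore is uniform, so the speed at the crest is the same v. Bernoulli surface→crest: P_atm = P_top + ½ρv² + ρg·h_top.
P_top = 102500 − ½·788·10.1² − 788·9.8·0.838 = 56100 Pa.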